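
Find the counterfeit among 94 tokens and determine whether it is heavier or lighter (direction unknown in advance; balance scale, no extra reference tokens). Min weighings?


Let n = 94. 188 possibilities (n tokens × lighter/heavier); each weighing has 3 outcomes.
Bound for k weighings: say the first weighing puts j tokens on each pan. If it tips, the 2j weighed tokens remain suspects (each with a known direction) and k-1 weighings give 3^(k-1) outcomes; 3^(k-1) is odd, so 2j ≤ 3^(k-1) - 1. If it balances, the n - 2j unweighed tokens remain with direction unknown: 2(n - 2j) ≤ 3^(k-1) - 1 by the same parity argument. Adding, n ≤ (3^(k-1) - 1) + (3^(k-1) - 1)/2 = (3^k - 3)/2, and the classical three-group strategy achieves this (3 tokens in 2 weighings, 12 in 3, 39 in 4, 120 in 5).
So we need the smallest k with (3^k - 3)/2 ≥ 94.
k = 4: (3^4 - 3)/2 = 39 < 94 ✗
k = 5: (3^5 - 3)/2 = 120 ≥ 94 ✓

5


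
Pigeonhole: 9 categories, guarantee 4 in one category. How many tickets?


Pigeonhole: to guarantee k in one of n categories, need (k-1)×n + 1.
k = 4, n = 9
Minimum = (4-1) × 9 + 1 = 3 × 9 + 1

28


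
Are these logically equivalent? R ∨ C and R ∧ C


Expression 1: R ∨ C
Expression 2: R ∧ C
Truth table (R C | Expr1 Expr2):
  T T |   T     T
  T F |   T     F   ← differ
  F T |   T     F   ← differ
  F F |   F     F
Counterexample: R=T, C=F gives Expr1 = T but Expr2 = F, so the expressions are NOT logically equivalent.

No


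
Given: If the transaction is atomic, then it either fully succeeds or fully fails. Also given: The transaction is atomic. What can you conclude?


Modus ponens: P → Q, P ⊢ Q
P: the transaction is atomic
Q: it either fully succeeds or fully fails
We have P → Q and P is true.
By modus ponens, Q must be true.

It either fully succeeds or fully fails


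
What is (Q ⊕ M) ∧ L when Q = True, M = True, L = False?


Q = True, M = True, L = False
Step 1: Q ⊕ M = True XOR True = False
Step 2: False ∧ L = False AND False = False
XOR true when exactly one of Q,M is true; then AND with L.

False


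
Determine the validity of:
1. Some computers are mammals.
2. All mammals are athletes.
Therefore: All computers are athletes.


Premise 1: Some computers are mammals.
Premise 2: All mammals are athletes.
Conclusion: All computers are athletes.
Fallacy: illicit minor. The minor term (computers) is distributed in the conclusion ('All computers ...') but undistributed in its premise ('Some computers are mammals' doesn't cover all computers).
Only 'Some computers are athletes' follows, not 'All'.

Invalid


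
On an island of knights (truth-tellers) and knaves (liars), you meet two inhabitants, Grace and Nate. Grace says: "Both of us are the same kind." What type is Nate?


Grace says: "Both of us are the same kind."
Case 1: Grace is a Knight (truth-teller)
  Statement is true → they ARE the same → Nate is also a Knight
Case 2: Grace is a Knave (liar)
  Statement is false → they are NOT the same → Nate is a Knight
In both cases, Nate is a Knight.

Knight


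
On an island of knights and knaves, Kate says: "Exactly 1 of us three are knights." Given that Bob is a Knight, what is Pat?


Kate claims exactly 1 knights among Kate, Bob, Pat.
Given: Bob is a Knight.

Case 1: Kate is a Knight (tells truth)
  Then exactly 1 of the three are knights.
  Counting Kate, Bob: 2 knight(s) so far. Need -1 more → impossible.
Case 2: Kate is a Knave (lies)
  Then the count is NOT 1.
  If Pat = Knave, count = 1 = 1 → claim would be true, contradicts lie.
  If Pat = Knight, count = 2 ≠ 1 → lie confirmed ✓

Pat is a Knight.

Knight


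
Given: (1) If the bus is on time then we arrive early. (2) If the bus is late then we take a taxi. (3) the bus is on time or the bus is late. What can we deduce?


Constructive dilemma: (P → Q) ∧ (R → S), P ∨ R ⊢ Q ∨ S
Premise 1: the bus is on time → we arrive early
Premise 2: the bus is late → we take a taxi
Premise 3: the bus is on time ∨ the bus is late
Case 1: Assuming the bus is on time, then by Premise 1, we arrive early.
Case 2: Assuming the bus is late, then by Premise 2, we take a taxi.
Since one of the bus is on time or the bus is late must hold, we get we arrive early or we take a taxi.

We arrive early or we take a taxi.


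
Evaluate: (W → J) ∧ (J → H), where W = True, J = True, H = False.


W = True, J = True, H = False
Step 1: W → J is false only when W=True and J=False. Result: True
Step 2: J → H is false only when J=True and H=False. Result: False
Step 3: True ∧ False = False

False


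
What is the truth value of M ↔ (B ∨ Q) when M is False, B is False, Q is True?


M = False, B = False, Q = True
Step 1: B ∨ Q = False OR True = True
Step 2: M ↔ (True): true when both sides have same truth value.
Result: False ↔ True = False

False


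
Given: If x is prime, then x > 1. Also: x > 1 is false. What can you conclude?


Modus tollens: P → Q, ¬Q ⊢ ¬P
P: x is prime
Q: x > 1
We have P → Q and Q is false.
By modus tollens, P must be false.

It is not the case that x is prime


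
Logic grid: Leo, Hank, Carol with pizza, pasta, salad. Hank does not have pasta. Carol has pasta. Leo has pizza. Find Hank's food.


From clues:
  Carol → pasta
  Leo → pizza
By elimination, Hank gets the remaining.

salad


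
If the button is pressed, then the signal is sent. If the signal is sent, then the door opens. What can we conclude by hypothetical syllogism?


Hypothetical syllogism: P → Q, Q → R ⊢ P → R
Premise 1: the button is pressed → the signal is sent
Premise 2: the signal is sent → the door opens
Chain the implications: the middle term (the signal is sent) links the two.
Conclusion: If the button is pressed, then the door opens.

If the button is pressed, then the door opens.


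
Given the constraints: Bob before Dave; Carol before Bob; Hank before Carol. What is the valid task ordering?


Constraints: Bob before Dave; Carol before Bob; Hank before Carol
Method: repeatedly schedule the remaining task that has no remaining task required before it.
  Step 1: remaining {Dave, Bob, Carol, Hank}; every task except Hank still has a predecessor pending → schedule Hank.
  Step 2: remaining {Dave, Bob, Carol}; every task except Carol still has a predecessor pending → schedule Carol.
  Step 3: remaining {Dave, Bob}; every task except Bob still has a predecessor pending → schedule Bob.
  Step 4: only Dave remains → schedule Dave.
Resulting order:

Hank → Carol → Bob → Dave


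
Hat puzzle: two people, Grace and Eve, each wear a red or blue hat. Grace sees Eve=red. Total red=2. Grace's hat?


Total red = 2, Eve = red
Red accounted for: 1
Remaining for Grace: 1
Grace's hat is red.

red


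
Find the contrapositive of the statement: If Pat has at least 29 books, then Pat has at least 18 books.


Original: If Pat has at least 29 books, then Pat has at least 18 books
Contrapositive: If ¬Q, then ¬P
Negate Q: not (Pat has at least 18 books)
Negate P: not (Pat has at least 29 books)

If not (Pat has at least 18 books), then not (Pat has at least 29 books).


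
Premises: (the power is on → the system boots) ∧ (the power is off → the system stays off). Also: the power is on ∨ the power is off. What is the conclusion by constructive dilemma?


Constructive dilemma: (P → Q) ∧ (R → S), P ∨ R ⊢ Q ∨ S
Premise 1: the power is on → the system boots
Premise 2: the power is off → the system stays off
Premise 3: the power is on ∨ the power is off
Case 1: Assuming the power is on, then by Premise 1, the system boots.
Case 2: Assuming the power is off, then by Premise 2, the system stays off.
Since one of the power is on or the power is off must hold, we get the system boots or the system stays off.

The system boots or the system stays off.


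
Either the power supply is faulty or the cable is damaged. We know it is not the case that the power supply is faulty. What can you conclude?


Disjunctive syllogism: P ∨ Q, ¬P ⊢ Q
Disjunction: the power supply is faulty ∨ the cable is damaged
We know it is not the case that the power supply is faulty.
By disjunctive syllogism, the other disjunct must be true.

The cable is damaged


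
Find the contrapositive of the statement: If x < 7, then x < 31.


Original: If x < 7, then x < 31
Contrapositive: If ¬Q, then ¬P
Negate Q: not (x < 31)
Negate P: not (x < 7)

If not (x < 31), then not (x < 7).


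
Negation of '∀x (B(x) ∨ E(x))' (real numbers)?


Original: ∀x (B(x) ∨ E(x))
Rule: ¬∀→∃, ¬∃→∀, negate predicate.
Negation: ∃x (¬B(x) ∧ ¬E(x))

∃x (¬B(x) ∧ ¬E(x))


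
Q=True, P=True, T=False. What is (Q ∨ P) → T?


Q = True, P = True, T = False
Expression: (Q ∨ P) → T
Step 1: Q ∨ P = True OR True = True
Step 2: (True) → T = True → False (false only if antecedent True and consequent False) = False

False


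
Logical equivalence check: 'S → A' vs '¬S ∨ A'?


Expression 1: S → A
Expression 2: ¬S ∨ A
Truth table (S A | Expr1 Expr2):
  T T |   T     T
  T F |   F     F
  F T |   T     T
  F F |   T     T
All 4 rows agree, so the expressions are logically equivalent.

Yes


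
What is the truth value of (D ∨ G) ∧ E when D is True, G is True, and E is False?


D = True, G = True, E = False
Step 1: D ∨ G = True OR True = True
Step 2: True ∧ E = True AND False = False
OR is true when at least one operand is true; AND requires both.

False


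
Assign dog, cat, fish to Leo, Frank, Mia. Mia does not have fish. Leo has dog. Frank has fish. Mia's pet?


From clues:
  Leo → dog
  Frank → fish
By elimination, Mia gets the remaining.

cat


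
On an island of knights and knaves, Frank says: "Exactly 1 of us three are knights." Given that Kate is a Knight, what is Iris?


Frank claims exactly 1 knights among Frank, Kate, Iris.
Given: Kate is a Knight.

Case 1: Frank is a Knight (tells truth)
  Then exactly 1 of the three are knights.
  Counting Frank, Kate: 2 knight(s) so far. Need -1 more → impossible.
Case 2: Frank is a Knave (lies)
  Then the count is NOT 1.
  If Iris = Knave, count = 1 = 1 → claim would be true, contradicts lie.
  If Iris = Knight, count = 2 ≠ 1 → lie confirmed ✓

Iris is a Knight.

Knight


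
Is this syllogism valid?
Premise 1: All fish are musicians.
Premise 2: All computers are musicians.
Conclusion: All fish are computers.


Premise 1: All fish are musicians.
Premise 2: All computers are musicians.
Conclusion: All fish are computers.
Fallacy: undistributed middle. musicians is predicate in both.
Counterexample: fish and computers could be disjoint subsets of musicians.

Invalid


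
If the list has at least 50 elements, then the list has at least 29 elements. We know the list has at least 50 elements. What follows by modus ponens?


Modus ponens: P → Q, P ⊢ Q
P: the list has at least 50 elements
Q: the list has at least 29 elements
We have P → Q and P is true.
By modus ponens, Q must be true.

The list has at least 29 elements


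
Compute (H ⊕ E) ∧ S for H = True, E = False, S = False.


H = True, E = False, S = False
Step 1: H ⊕ E = True XOR False = True
Step 2: True ∧ S = True AND False = False
XOR true when exactly one of H,E is true; then AND with S.

False


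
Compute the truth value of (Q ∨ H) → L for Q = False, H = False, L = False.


Q = False, H = False, L = False
Step 1: Q ∨ H = False OR False = False
Step 2: (False) → L: false only when antecedent=True and L=False.
Result: True

True


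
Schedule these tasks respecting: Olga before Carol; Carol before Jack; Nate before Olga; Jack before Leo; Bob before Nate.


Constraints: Olga before Carol; Carol before Jack; Nate before Olga; Jack before Leo; Bob before Nate
Method: repeatedly schedule the remaining task that has no remaining task required before it.
  Step 1: remaining {Bob, Carol, Leo, Nate, Jack, Olga}; every task except Bob still has a predecessor pending → schedule Bob.
  Step 2: remaining {Carol, Leo, Nate, Jack, Olga}; every task except Nate still has a predecessor pending → schedule Nate.
  Step 3: remaining {Carol, Leo, Jack, Olga}; every task except Olga still has a predecessor pending → schedule Olga.
  Step 4: remaining {Carol, Leo, Jack}; every task except Carol still has a predecessor pending → schedule Carol.
  Step 5: remaining {Leo, Jack}; every task except Jack still has a predecessor pending → schedule Jack.
  Step 6: only Leo remains → schedule Leo.
Resulting order:

Bob → Nate → Olga → Carol → Jack → Leo


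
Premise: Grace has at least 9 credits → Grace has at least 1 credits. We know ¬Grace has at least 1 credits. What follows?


Modus tollens: P → Q, ¬Q ⊢ ¬P
P: Grace has at least 9 credits
Q: Grace has at least 1 credits
We have P → Q and Q is false.
By modus tollens, P must be false.

It is not the case that Grace has at least 9 credits


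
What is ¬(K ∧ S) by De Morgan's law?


De Morgan's law: ¬(P ∧ Q) ≡ ¬P ∨ ¬Q
¬(K ∧ S) = ¬K ∨ ¬S

¬K ∨ ¬S


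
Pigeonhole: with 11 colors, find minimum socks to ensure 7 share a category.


Pigeonhole: to guarantee k in one of n categories, need (k-1)×n + 1.
k = 7, n = 11
Minimum = (7-1) × 11 + 1 = 6 × 11 + 1

67


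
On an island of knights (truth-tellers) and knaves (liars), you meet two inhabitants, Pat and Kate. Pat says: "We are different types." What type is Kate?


Pat says: "We are different types."
Case 1: Pat is a Knight (truth-teller)
  Statement is true → they ARE different → Kate is a Knave
Case 2: Pat is a Knave (liar)
  Statement is false → they are NOT different → Kate is a Knave
In both cases, Kate is a Knave.

Knave


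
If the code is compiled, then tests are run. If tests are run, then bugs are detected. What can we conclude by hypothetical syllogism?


Hypothetical syllogism: P → Q, Q → R ⊢ P → R
Premise 1: the code is compiled → tests are run
Premise 2: tests are run → bugs are detected
Chain the implications: the middle term (tests are run) links the two.
Conclusion: If the code is compiled, then bugs are detected.

If the code is compiled, then bugs are detected.


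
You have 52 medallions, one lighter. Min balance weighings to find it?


Each weighing has 3 outcomes (left heavy / balance / right heavy), so k weighings distinguish at most 3^k cases; splitting into three near-equal groups achieves this.
Need 3^k ≥ 52: 3^3 = 27 < 52 ≤ 3^4 = 81
k = ⌈log₃(52)⌉ = 4

4


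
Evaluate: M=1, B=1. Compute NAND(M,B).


M AND B = 1
NOT(1) = 0

0


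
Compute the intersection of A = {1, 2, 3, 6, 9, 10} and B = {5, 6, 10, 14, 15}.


A = {1, 2, 3, 6, 9, 10}
B = {5, 6, 10, 14, 15}
Operation: intersection
Elements in both: 6, 10

{6, 10}


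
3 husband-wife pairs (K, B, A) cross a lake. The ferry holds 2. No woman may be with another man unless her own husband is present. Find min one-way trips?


Label couples K, B, A (H = husband, W = wife).
Counting alone: 6 people, the ferry carries 2 and someone must bring it back, so each round trip nets at most +1 on the far side until the last crossing → at least 9 trips. The jealousy constraint makes 9 impossible; the shortest valid schedule has 11:
1. WK+WB →  (far: WK,WB; near: HK,HB,HA,WA)
2. WK ←       (far: WB; near: HK,HB,HA,WK,WA)
3. WK+WA →  (far: WK,WB,WA; near: HK,HB,HA)
4. WK ←       (far: WB,WA; near: HK,HB,HA,WK)
5. HB+HA →  (far: HB,WB,HA,WA; near: HK,WK)
6. HB+WB ←  (far: HA,WA; near: HK,WK,HB,WB)
7. HK+HB →  (far: HK,HB,HA,WA; near: WK,WB)
8. WA ←       (far: HK,HB,HA; near: WK,WB,WA)
9. WK+WB →  (far: HK,WK,HB,WB,HA; near: WA)
10. HA ←      (far: HK,WK,HB,WB; near: HA,WA)
11. HA+WA → (far: all six; near: empty)
In every state each wife is either with her husband or with no other man.
Minimum trips = 11

11


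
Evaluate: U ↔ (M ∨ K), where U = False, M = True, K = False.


U = False, M = True, K = False
Step 1: M ∨ K = True OR False = True
Step 2: U ↔ (True): true when both sides have same truth value.
Result: False ↔ True = False

False


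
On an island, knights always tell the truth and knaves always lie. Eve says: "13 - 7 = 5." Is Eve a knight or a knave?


Statement: "13 - 7 = 5."
Actual: 13 - 7 = 6
Claimed: 5
Statement is FALSE → Eve lies → Knave

Knave


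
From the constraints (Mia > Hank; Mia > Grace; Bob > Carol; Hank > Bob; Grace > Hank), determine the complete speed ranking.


Constraints: Mia > Hank; Mia > Grace; Bob > Carol; Hank > Bob; Grace > Hank
Method: at each step, the next-highest is the one remaining person who never appears on the smaller side of a constraint between remaining people.
  Step 1: remaining {Bob, Grace, Hank, Carol, Mia}; on the smaller side: {Bob, Grace, Hank, Carol} → Mia is next (Mia > Hank; Mia > Grace).
  Step 2: remaining {Bob, Grace, Hank, Carol}; on the smaller side: {Bob, Hank, Carol} → Grace is next (Grace > Hank).
  Step 3: remaining {Bob, Hank, Carol}; on the smaller side: {Bob, Carol} → Hank is next (Hank > Bob).
  Step 4: remaining {Bob, Carol}; on the smaller side: {Carol} → Bob is next (Bob > Carol).
  Step 5: only Carol remains → lowest.
Final ranking (highest to lowest):

Mia > Grace > Hank > Bob > Carol


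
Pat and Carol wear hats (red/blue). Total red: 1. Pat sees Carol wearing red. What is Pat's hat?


Total red = 1, Carol = red
Red accounted for: 1
Remaining for Pat: 0
Pat's hat is blue.

blue


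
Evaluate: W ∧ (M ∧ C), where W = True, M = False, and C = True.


W = True, M = False, C = True
Step 1: M ∧ C = False AND True = False
Step 2: W ∧ False = True AND False = False
AND is true only when ALL operands are true.

False


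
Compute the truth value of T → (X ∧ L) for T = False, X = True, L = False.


T = False, X = True, L = False
Step 1: X ∧ L = True AND False = False
Step 2: T → (False): false only when T=True and consequent=False.
Result: True

True


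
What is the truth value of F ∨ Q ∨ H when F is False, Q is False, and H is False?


F = False, Q = False, H = False
Step 1: F ∨ Q = False OR False = False
Step 2: False ∨ H = False OR False = False
OR is true when at least one operand is true.

False


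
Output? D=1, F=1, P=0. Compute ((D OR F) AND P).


D OR F = 1|1 = 1
1 AND 0 = 0

0


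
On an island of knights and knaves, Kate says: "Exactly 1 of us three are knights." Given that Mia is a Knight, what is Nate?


Kate claims exactly 1 knights among Kate, Mia, Nate.
Given: Mia is a Knight.

Case 1: Kate is a Knight (tells truth)
  Then exactly 1 of the three are knights.
  Counting Kate, Mia: 2 knight(s) so far. Need -1 more → impossible.
Case 2: Kate is a Knave (lies)
  Then the count is NOT 1.
  If Nate = Knave, count = 1 = 1 → claim would be true, contradicts lie.
  If Nate = Knight, count = 2 ≠ 1 → lie confirmed ✓

Nate is a Knight.

Knight


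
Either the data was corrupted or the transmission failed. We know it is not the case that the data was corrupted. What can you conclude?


Disjunctive syllogism: P ∨ Q, ¬P ⊢ Q
Disjunction: the data was corrupted ∨ the transmission failed
We know it is not the case that the data was corrupted.
By disjunctive syllogism, the other disjunct must be true.

The transmission failed


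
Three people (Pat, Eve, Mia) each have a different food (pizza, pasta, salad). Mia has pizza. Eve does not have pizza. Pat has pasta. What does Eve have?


From clues:
  Mia → pizza
  Pat → pasta
By elimination, Eve gets the remaining.

salad


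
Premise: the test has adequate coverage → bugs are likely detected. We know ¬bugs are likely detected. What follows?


Modus tollens: P → Q, ¬Q ⊢ ¬P
P: the test has adequate coverage
Q: bugs are likely detected
We have P → Q and Q is false.
By modus tollens, P must be false.

It is not the case that the test has adequate coverage


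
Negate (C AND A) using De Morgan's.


De Morgan's law: ¬(P ∧ Q) ≡ ¬P ∨ ¬Q
¬(C ∧ A) = ¬C ∨ ¬A

¬C ∨ ¬A


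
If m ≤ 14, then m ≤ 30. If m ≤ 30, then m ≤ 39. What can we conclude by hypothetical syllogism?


Hypothetical syllogism: P → Q, Q → R ⊢ P → R
Premise 1: m ≤ 14 → m ≤ 30
Premise 2: m ≤ 30 → m ≤ 39
Chain the implications: the middle term (m ≤ 30) links the two.
Conclusion: If m ≤ 14, then m ≤ 39.

If m ≤ 14, then m ≤ 39.


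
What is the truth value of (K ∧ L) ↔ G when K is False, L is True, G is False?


K = False, L = True, G = False
Step 1: K ∧ L = False AND True = False
Step 2: (False) ↔ G: true when both sides have same truth value.
Result: False ↔ False = True

True


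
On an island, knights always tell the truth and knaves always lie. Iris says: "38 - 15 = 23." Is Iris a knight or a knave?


Statement: "38 - 15 = 23."
Actual: 38 - 15 = 23
Claimed: 23
Statement is TRUE → Iris tells the truth → Knight

Knight


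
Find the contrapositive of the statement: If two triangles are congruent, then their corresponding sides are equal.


Original: If two triangles are congruent, then their corresponding sides are equal
Contrapositive: If ¬Q, then ¬P
Negate Q: not (their corresponding sides are equal)
Negate P: not (two triangles are congruent)

If not (their corresponding sides are equal), then not (two triangles are congruent).


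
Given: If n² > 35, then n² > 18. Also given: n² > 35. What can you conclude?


Modus ponens: P → Q, P ⊢ Q
P: n² > 35
Q: n² > 18
We have P → Q and P is true.
By modus ponens, Q must be true.

n² > 18


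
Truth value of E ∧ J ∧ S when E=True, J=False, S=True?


E = True, J = False, S = True
Expression: E ∧ J ∧ S
Step 1: E ∧ J = True AND False = False
Step 2: (False) ∧ S = False AND True = False

False


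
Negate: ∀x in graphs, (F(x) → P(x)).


Original: ∀x (F(x) → P(x))
Rule: ¬∀→∃, ¬∃→∀, negate predicate.
Negation: ∃x (F(x) ∧ ¬P(x))

∃x (F(x) ∧ ¬P(x))


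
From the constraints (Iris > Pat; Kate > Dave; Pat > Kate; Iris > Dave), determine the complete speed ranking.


Constraints: Iris > Pat; Kate > Dave; Pat > Kate; Iris > Dave
Method: at each step, the next-highest is the one remaining person who never appears on the smaller side of a constraint between remaining people.
  Step 1: remaining {Kate, Dave, Pat, Iris}; on the smaller side: {Kate, Dave, Pat} → Iris is next (Iris > Pat; Iris > Dave).
  Step 2: remaining {Kate, Dave, Pat}; on the smaller side: {Kate, Dave} → Pat is next (Pat > Kate).
  Step 3: remaining {Kate, Dave}; on the smaller side: {Dave} → Kate is next (Kate > Dave).
  Step 4: only Dave remains → lowest.
Final ranking (highest to lowest):

Iris > Pat > Kate > Dave


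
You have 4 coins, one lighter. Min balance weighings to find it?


Each weighing has 3 outcomes (left heavy / balance / right heavy), so k weighings distinguish at most 3^k cases; splitting into three near-equal groups achieves this.
Need 3^k ≥ 4: 3^1 = 3 < 4 ≤ 3^2 = 9
k = ⌈log₃(4)⌉ = 2

2


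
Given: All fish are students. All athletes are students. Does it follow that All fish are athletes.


Premise 1: All fish are students.
Premise 2: All athletes are students.
Conclusion: All fish are athletes.
Fallacy: undistributed middle. students is predicate in both.
Counterexample: fish and athletes could be disjoint subsets of students.

Invalid


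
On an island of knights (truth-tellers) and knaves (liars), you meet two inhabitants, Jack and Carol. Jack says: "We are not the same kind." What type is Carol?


Jack says: "We are not the same kind."
Case 1: Jack is a Knight (truth-teller)
  Statement is true → they ARE different → Carol is a Knave
Case 2: Jack is a Knave (liar)
  Statement is false → they are NOT different → Carol is a Knave
In both cases, Carol is a Knave.

Knave


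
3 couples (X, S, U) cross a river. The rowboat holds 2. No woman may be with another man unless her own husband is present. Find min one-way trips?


Label couples X, S, U (H = husband, W = wife).
Counting alone: 6 people, the rowboat carries 2 and someone must bring it back, so each round trip nets at most +1 on the far side until the last crossing → at least 9 trips. The jealousy constraint makes 9 impossible; the shortest valid schedule has 11:
1. WX+WS →  (far: WX,WS; near: HX,HS,HU,WU)
2. WX ←       (far: WS; near: HX,HS,HU,WX,WU)
3. WX+WU →  (far: WX,WS,WU; near: HX,HS,HU)
4. WX ←       (far: WS,WU; near: HX,HS,HU,WX)
5. HS+HU →  (far: HS,WS,HU,WU; near: HX,WX)
6. HS+WS ←  (far: HU,WU; near: HX,WX,HS,WS)
7. HX+HS →  (far: HX,HS,HU,WU; near: WX,WS)
8. WU ←       (far: HX,HS,HU; near: WX,WS,WU)
9. WX+WS →  (far: HX,WX,HS,WS,HU; near: WU)
10. HU ←      (far: HX,WX,HS,WS; near: HU,WU)
11. HU+WU → (far: all six; near: empty)
In every state each wife is either with her husband or with no other man.
Minimum trips = 11

11


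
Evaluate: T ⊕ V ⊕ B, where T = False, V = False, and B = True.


T = False, V = False, B = True
Step 1: T ⊕ V = False XOR False = False
Step 2: False ⊕ B = False XOR True = True
XOR is true when an odd number of operands are true.

True


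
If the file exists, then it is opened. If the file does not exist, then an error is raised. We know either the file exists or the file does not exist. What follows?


Constructive dilemma: (P → Q) ∧ (R → S), P ∨ R ⊢ Q ∨ S
Premise 1: the file exists → it is opened
Premise 2: the file does not exist → an error is raised
Premise 3: the file exists ∨ the file does not exist
Case 1: Assuming the file exists, then by Premise 1, it is opened.
Case 2: Assuming the file does not exist, then by Premise 2, an error is raised.
Since one of the file exists or the file does not exist must hold, we get it is opened or an error is raised.

It is opened or an error is raised.


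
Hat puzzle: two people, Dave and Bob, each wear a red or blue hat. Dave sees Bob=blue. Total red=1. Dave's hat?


Total red = 1, Bob = blue
Red accounted for: 0
Remaining for Dave: 1
Dave's hat is red.

red


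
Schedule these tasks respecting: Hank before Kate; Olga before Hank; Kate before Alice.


Constraints: Hank before Kate; Olga before Hank; Kate before Alice
Method: repeatedly schedule the remaining task that has no remaining task required before it.
  Step 1: remaining {Hank, Kate, Alice, Olga}; every task except Olga still has a predecessor pending → schedule Olga.
  Step 2: remaining {Hank, Kate, Alice}; every task except Hank still has a predecessor pending → schedule Hank.
  Step 3: remaining {Kate, Alice}; every task except Kate still has a predecessor pending → schedule Kate.
  Step 4: only Alice remains → schedule Alice.
Resulting order:

Olga → Hank → Kate → Alice


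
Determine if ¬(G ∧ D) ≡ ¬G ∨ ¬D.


Expression 1: ¬(G ∧ D)
Expression 2: ¬G ∨ ¬D
Truth table (G D | Expr1 Expr2):
  T T |   F     F
  T F |   T     T
  F T |   T     T
  F F |   T     T
All 4 rows agree, so the expressions are logically equivalent.

Yes


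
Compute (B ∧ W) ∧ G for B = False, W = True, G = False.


B = False, W = True, G = False
Step 1: B ∧ W = False AND True = False
Step 2: False ∧ G = False AND False = False
AND is true only when ALL operands are true.

False


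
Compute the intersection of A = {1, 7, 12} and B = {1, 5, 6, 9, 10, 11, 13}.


A = {1, 7, 12}
B = {1, 5, 6, 9, 10, 11, 13}
Operation: intersection
Elements in both: 1

{1}


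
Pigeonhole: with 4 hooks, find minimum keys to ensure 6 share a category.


Pigeonhole: to guarantee k in one of n categories, need (k-1)×n + 1.
k = 6, n = 4
Minimum = (6-1) × 4 + 1 = 5 × 4 + 1

21


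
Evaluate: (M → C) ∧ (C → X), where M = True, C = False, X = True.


M = True, C = False, X = True
Step 1: M → C is false only when M=True and C=False. Result: False
Step 2: C → X is false only when C=True and X=False. Result: True
Step 3: False ∧ True = False

False


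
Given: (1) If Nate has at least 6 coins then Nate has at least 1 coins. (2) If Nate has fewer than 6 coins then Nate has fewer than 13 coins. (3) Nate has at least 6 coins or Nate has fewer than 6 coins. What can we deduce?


Constructive dilemma: (P → Q) ∧ (R → S), P ∨ R ⊢ Q ∨ S
Premise 1: Nate has at least 6 coins → Nate has at least 1 coins
Premise 2: Nate has fewer than 6 coins → Nate has fewer than 13 coins
Premise 3: Nate has at least 6 coins ∨ Nate has fewer than 6 coins
Case 1: Assuming Nate has at least 6 coins, then by Premise 1, Nate has at least 1 coins.
Case 2: Assuming Nate has fewer than 6 coins, then by Premise 2, Nate has fewer than 13 coins.
Since one of Nate has at least 6 coins or Nate has fewer than 6 coins must hold, we get Nate has at least 1 coins or Nate has fewer than 13 coins.

Nate has at least 1 coins or Nate has fewer than 13 coins.


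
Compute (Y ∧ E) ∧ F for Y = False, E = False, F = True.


Y = False, E = False, F = True
Step 1: Y ∧ E = False AND False = False
Step 2: False ∧ F = False AND True = False
AND is true only when ALL operands are true.

False


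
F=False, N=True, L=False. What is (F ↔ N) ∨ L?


F = False, N = True, L = False
Expression: (F ↔ N) ∨ L
Step 1: F ↔ N = (False iff True) (true when values match) = False
Step 2: (False) ∨ L = False OR False = False

False


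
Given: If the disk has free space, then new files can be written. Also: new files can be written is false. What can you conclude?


Modus tollens: P → Q, ¬Q ⊢ ¬P
P: the disk has free space
Q: new files can be written
We have P → Q and Q is false.
By modus tollens, P must be false.

It is not the case that the disk has free space


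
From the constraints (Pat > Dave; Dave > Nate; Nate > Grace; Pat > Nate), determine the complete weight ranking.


Constraints: Pat > Dave; Dave > Nate; Nate > Grace; Pat > Nate
Method: at each step, the next-highest is the one remaining person who never appears on the smaller side of a constraint between remaining people.
  Step 1: remaining {Pat, Grace, Dave, Nate}; on the smaller side: {Grace, Dave, Nate} → Pat is next (Pat > Dave; Pat > Nate).
  Step 2: remaining {Grace, Dave, Nate}; on the smaller side: {Grace, Nate} → Dave is next (Dave > Nate).
  Step 3: remaining {Grace, Nate}; on the smaller side: {Grace} → Nate is next (Nate > Grace).
  Step 4: only Grace remains → lowest.
Final ranking (highest to lowest):

Pat > Dave > Nate > Grace


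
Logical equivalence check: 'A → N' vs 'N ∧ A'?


Expression 1: A → N
Expression 2: N ∧ A
Truth table (A N | Expr1 Expr2):
  T T |   T     T
  T F |   F     F
  F T |   T     F   ← differ
  F F |   T     F   ← differ
Counterexample: A=F, N=T gives Expr1 = T but Expr2 = F, so the expressions are NOT logically equivalent.

No


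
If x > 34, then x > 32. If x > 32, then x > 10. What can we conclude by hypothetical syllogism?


Hypothetical syllogism: P → Q, Q → R ⊢ P → R
Premise 1: x > 34 → x > 32
Premise 2: x > 32 → x > 10
Chain the implications: the middle term (x > 32) links the two.
Conclusion: If x > 34, then x > 10.

If x > 34, then x > 10.


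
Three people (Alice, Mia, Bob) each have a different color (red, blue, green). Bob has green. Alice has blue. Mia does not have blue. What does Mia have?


From clues:
  Bob → green
  Alice → blue
By elimination, Mia gets the remaining.

red


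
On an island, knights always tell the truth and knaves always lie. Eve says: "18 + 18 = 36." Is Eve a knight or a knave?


Statement: "18 + 18 = 36."
Actual: 18 + 18 = 36
Claimed: 36
Statement is TRUE → Eve tells the truth → Knight

Knight


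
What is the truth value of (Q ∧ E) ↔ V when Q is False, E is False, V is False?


Q = False, E = False, V = False
Step 1: Q ∧ E = False AND False = False
Step 2: (False) ↔ V: true when both sides have same truth value.
Result: False ↔ False = True

True


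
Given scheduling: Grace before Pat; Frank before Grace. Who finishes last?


Constraints: Grace before Pat; Frank before Grace
The last task can have nothing scheduled after it, so it must never appear on the left of a 'before'.
Tasks appearing before some other task: Grace, Frank.
The only task not in that list is Pat → it is last.

Pat


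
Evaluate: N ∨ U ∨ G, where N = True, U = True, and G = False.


N = True, U = True, G = False
Step 1: N ∨ U = True OR True = True
Step 2: True ∨ G = True OR False = True
OR is true when at least one operand is true.

True


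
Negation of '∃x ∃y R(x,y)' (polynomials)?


Original: ∃x ∃y R(x,y)
Rule: ¬∀→∃, ¬∃→∀, negate predicate.
Negation: ∀x ∀y ¬R(x,y)

∀x ∀y ¬R(x,y)


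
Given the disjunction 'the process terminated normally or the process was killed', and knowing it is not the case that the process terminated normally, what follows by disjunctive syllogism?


Disjunctive syllogism: P ∨ Q, ¬P ⊢ Q
Disjunction: the process terminated normally ∨ the process was killed
We know it is not the case that the process terminated normally.
By disjunctive syllogism, the other disjunct must be true.

The process was killed


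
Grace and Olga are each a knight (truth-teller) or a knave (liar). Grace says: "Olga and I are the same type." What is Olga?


Grace says: "Olga and I are the same type."
Case 1: Grace is a Knight (truth-teller)
  Statement is true → they ARE the same → Olga is also a Knight
Case 2: Grace is a Knave (liar)
  Statement is false → they are NOT the same → Olga is a Knight
In both cases, Olga is a Knight.

Knight


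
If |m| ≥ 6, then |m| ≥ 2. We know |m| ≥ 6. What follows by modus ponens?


Modus ponens: P → Q, P ⊢ Q
P: |m| ≥ 6
Q: |m| ≥ 2
We have P → Q and P is true.
By modus ponens, Q must be true.

|m| ≥ 2


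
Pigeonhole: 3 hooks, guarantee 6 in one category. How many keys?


Pigeonhole: to guarantee k in one of n categories, need (k-1)×n + 1.
k = 6, n = 3
Minimum = (6-1) × 3 + 1 = 5 × 3 + 1

16


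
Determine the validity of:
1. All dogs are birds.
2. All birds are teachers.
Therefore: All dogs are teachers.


Premise 1: All dogs are birds.
Premise 2: All birds are teachers.
Conclusion: All dogs are teachers.
Barbara syllogism (AAA-1): All A are B, All B are C → All A are C.
Middle term (birds) distributed in premise 2.

Valid


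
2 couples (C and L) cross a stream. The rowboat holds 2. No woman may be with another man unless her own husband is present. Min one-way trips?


Label couples C and L.
1. WC+WL → (far: WC,WL; near: HC,HL)
2. WC ←   (far: WL; near: HC,HL,WC)
3. HC+HL → (far: HC,HL,WL; near: WC)
4. HC ←   (far: HL,WL; near: HC,WC)  — HC returns, since WC is alone on near bank
5. HC+WC → (far: all four; near: empty)
Every state respects the constraint.
Minimum trips = 5

5


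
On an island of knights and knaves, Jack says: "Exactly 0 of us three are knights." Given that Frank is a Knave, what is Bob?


Jack claims exactly 0 knights among Jack, Frank, Bob.
Given: Frank is a Knave.

Case 1: Jack is a Knight (tells truth)
  Then exactly 0 of the three are knights.
  Counting Jack, Frank: 1 knight(s) so far. Need -1 more → impossible.
Case 2: Jack is a Knave (lies)
  Then the count is NOT 0.
  If Bob = Knave, count = 0 = 0 → claim would be true, contradicts lie.
  If Bob = Knight, count = 1 ≠ 0 → lie confirmed ✓

Bob is a Knight.

Knight


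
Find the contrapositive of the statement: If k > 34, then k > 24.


Original: If k > 34, then k > 24
Contrapositive: If ¬Q, then ¬P
Negate Q: not (k > 24)
Negate P: not (k > 34)

If not (k > 24), then not (k > 34).


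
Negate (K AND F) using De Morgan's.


De Morgan's law: ¬(P ∧ Q) ≡ ¬P ∨ ¬Q
¬(K ∧ F) = ¬K ∨ ¬F

¬K ∨ ¬F


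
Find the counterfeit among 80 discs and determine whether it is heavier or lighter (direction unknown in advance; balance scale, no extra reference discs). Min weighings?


Let n = 80. 160 possibilities (n discs × lighter/heavier); each weighing has 3 outcomes.
Bound for k weighings: say the first weighing puts j discs on each pan. If it tips, the 2j weighed discs remain suspects (each with a known direction) and k-1 weighings give 3^(k-1) outcomes; 3^(k-1) is odd, so 2j ≤ 3^(k-1) - 1. If it balances, the n - 2j unweighed discs remain with direction unknown: 2(n - 2j) ≤ 3^(k-1) - 1 by the same parity argument. Adding, n ≤ (3^(k-1) - 1) + (3^(k-1) - 1)/2 = (3^k - 3)/2, and the classical three-group strategy achieves this (3 discs in 2 weighings, 12 in 3, 39 in 4, 120 in 5).
So we need the smallest k with (3^k - 3)/2 ≥ 80.
k = 4: (3^4 - 3)/2 = 39 < 80 ✗
k = 5: (3^5 - 3)/2 = 120 ≥ 80 ✓

5


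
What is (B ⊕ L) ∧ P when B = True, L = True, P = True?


B = True, L = True, P = True
Step 1: B ⊕ L = True XOR True = False
Step 2: False ∧ P = False AND True = False
XOR true when exactly one of B,L is true; then AND with P.

False


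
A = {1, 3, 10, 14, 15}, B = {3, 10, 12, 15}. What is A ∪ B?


A = {1, 3, 10, 14, 15}
B = {3, 10, 12, 15}
Operation: union
All elements combined: 1, 3, 10, 12, 14, 15

{1, 3, 10, 12, 14, 15}


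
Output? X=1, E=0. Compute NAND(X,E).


X AND E = 0
NOT(0) = 1

1


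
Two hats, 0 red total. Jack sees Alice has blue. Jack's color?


Total red = 0, Alice = blue
Red accounted for: 0
Remaining for Jack: 0
Jack's hat is blue.

blue


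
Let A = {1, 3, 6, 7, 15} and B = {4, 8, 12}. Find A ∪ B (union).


A = {1, 3, 6, 7, 15}
B = {4, 8, 12}
Operation: union
All elements combined: 1, 3, 4, 6, 7, 8, 12, 15

{1, 3, 4, 6, 7, 8, 12, 15}


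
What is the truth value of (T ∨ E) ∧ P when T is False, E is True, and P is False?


T = False, E = True, P = False
Step 1: T ∨ E = False OR True = True
Step 2: True ∧ P = True AND False = False
OR is true when at least one operand is true; AND requires both.

False


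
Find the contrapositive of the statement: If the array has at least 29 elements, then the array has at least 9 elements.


Original: If the array has at least 29 elements, then the array has at least 9 elements
Contrapositive: If ¬Q, then ¬P
Negate Q: not (the array has at least 9 elements)
Negate P: not (the array has at least 29 elements)

If not (the array has at least 9 elements), then not (the array has at least 29 elements).


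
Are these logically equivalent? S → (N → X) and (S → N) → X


Expression 1: S → (N → X)
Expression 2: (S → N) → X
Truth table (S N X | Expr1 Expr2):
  T T T |   T     T
  T T F |   F     F
  T F T |   T     T
  T F F |   T     T
  F T T |   T     T
  F T F |   T     F   ← differ
  F F T |   T     T
  F F F |   T     F   ← differ
Counterexample: S=F, N=T, X=F gives Expr1 = T but Expr2 = F, so the expressions are NOT logically equivalent.

No


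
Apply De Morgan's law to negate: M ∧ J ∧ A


De Morgan's law: ¬(P ∧ Q ∧ R) ≡ ¬P ∨ ¬Q ∨ ¬R
¬(M ∧ J ∧ A) = ¬M ∨ ¬J ∨ ¬A

¬M ∨ ¬J ∨ ¬A


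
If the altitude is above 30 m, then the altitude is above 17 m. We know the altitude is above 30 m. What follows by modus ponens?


Modus ponens: P → Q, P ⊢ Q
P: the altitude is above 30 m
Q: the altitude is above 17 m
We have P → Q and P is true.
By modus ponens, Q must be true.

The altitude is above 17 m


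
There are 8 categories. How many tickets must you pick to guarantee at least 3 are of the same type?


Pigeonhole: to guarantee k in one of n categories, need (k-1)×n + 1.
k = 3, n = 8
Minimum = (3-1) × 8 + 1 = 2 × 8 + 1

17


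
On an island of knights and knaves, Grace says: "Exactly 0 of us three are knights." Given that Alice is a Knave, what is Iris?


Grace claims exactly 0 knights among Grace, Alice, Iris.
Given: Alice is a Knave.

Case 1: Grace is a Knight (tells truth)
  Then exactly 0 of the three are knights.
  Counting Grace, Alice: 1 knight(s) so far. Need -1 more → impossible.
Case 2: Grace is a Knave (lies)
  Then the count is NOT 0.
  If Iris = Knave, count = 0 = 0 → claim would be true, contradicts lie.
  If Iris = Knight, count = 1 ≠ 0 → lie confirmed ✓

Iris is a Knight.

Knight
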